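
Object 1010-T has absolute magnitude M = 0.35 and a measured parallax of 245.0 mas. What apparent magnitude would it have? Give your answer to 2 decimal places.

m = -1.60

d = 1/p = 1/0.2450″ = 4.0816 pc.
m − M = 5 log₁₀ d − 5 = 5 log₁₀(4.0816) − 5 = 3.0542 − 5 = -1.9458.
m = M + (m − M) = 0.35 + (-1.9458) = -1.60.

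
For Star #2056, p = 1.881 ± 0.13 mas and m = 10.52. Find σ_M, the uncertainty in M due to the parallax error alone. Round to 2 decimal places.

M = m − 5 log₁₀ d + 5 = m + 5 log₁₀ p + 5, so ∂M/∂p = 5/(p ln 10).
σ_M = (5/ln 10) · (σ_p/p) = 2.1715 × 0.13/1.881 = 2.1715 × 0.069112 = 0.15008.

σ_M = 0.15 mag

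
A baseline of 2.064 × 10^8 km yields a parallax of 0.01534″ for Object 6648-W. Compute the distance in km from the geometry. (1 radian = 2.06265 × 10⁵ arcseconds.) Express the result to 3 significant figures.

2.78 × 10^15 km

θ = 0.01534″ = 0.01534/206265 = 7.4370 × 10^-8 rad.
d = B/θ = (2.064 × 10^8) / (7.4370 × 10^-8) = 2.7753 × 10^15 km.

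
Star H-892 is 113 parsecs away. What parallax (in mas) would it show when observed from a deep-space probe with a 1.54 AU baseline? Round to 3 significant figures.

p (arcsec) = B (AU) / d (pc).
p = 1.54 / 113 = 0.013628 arcsec = 13.628 mas.

13.6 mas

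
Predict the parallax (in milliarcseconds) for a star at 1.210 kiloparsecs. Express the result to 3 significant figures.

d = 1.210 kpc = 1210 pc.
p = 1/d = 1/1210 = 0.00082645 arcsec.
= 0.00082645 × 1000 = 0.82645 mas.

0.826 mas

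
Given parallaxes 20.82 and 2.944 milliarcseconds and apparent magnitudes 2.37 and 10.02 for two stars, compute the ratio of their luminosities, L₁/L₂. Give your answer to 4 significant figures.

d₁ = 1/p₁ = 1/0.02082″ = 48.031 pc; d₂ = 1/p₂ = 1/0.002944″ = 339.67 pc.
M₁ = m₁ − 5 log₁₀ d₁ + 5 = 2.37 − 8.4076 + 5 = -1.0376.
M₂ = 10.02 − 12.6553 + 5 = 2.3647.
L₁/L₂ = 10^(0.4(M₂ − M₁)) = 10^(0.4 × 3.4023) = 10^1.36092 = 22.957.

L₁/L₂ = 22.96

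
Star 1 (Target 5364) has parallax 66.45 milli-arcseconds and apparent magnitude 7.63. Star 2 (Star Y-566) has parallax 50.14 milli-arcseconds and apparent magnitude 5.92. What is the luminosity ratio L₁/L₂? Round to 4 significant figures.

L₁/L₂ = 0.1179

d₁ = 1/p₁ = 1/0.06645″ = 15.049 pc; d₂ = 1/p₂ = 1/0.05014″ = 19.944 pc.
M₁ = m₁ − 5 log₁₀ d₁ + 5 = 7.63 − 5.8875 + 5 = 6.7425.
M₂ = 5.92 − 6.4991 + 5 = 4.4209.
L₁/L₂ = 10^(0.4(M₂ − M₁)) = 10^(0.4 × (-2.3216)) = 10^(-0.92864) = 0.11786.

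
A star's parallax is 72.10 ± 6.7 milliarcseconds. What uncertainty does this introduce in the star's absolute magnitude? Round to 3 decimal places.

σ_M = 0.202 mag

M = m − 5 log₁₀ d + 5 = m + 5 log₁₀ p + 5, so ∂M/∂p = 5/(p ln 10).
σ_M = (5/ln 10) · (σ_p/p) = 2.1715 × 6.7/72.10 = 2.1715 × 0.092926 = 0.20179.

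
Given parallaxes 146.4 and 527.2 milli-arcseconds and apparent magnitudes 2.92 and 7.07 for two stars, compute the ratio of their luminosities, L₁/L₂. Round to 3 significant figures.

L₁/L₂ = 593

d₁ = 1/p₁ = 1/0.1464″ = 6.8306 pc; d₂ = 1/p₂ = 1/0.5272″ = 1.8968 pc.
M₁ = m₁ − 5 log₁₀ d₁ + 5 = 2.92 − 4.1723 + 5 = 3.7477.
M₂ = 7.07 − 1.3901 + 5 = 10.6799.
L₁/L₂ = 10^(0.4(M₂ − M₁)) = 10^(0.4 × 6.9322) = 10^2.77288 = 592.76.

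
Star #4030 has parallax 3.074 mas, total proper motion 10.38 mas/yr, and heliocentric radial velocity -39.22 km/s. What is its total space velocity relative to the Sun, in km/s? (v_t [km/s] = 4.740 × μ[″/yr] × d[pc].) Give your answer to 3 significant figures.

42.4 km/s

d = 1/p = 1/0.003074″ = 325.31 pc.
μ = 10.38 mas/yr = 0.01038 ″/yr.
v_t = 4.740 μ d = 4.740 × 0.01038 × 325.31 = 16.006 km/s.
v = √(v_r² + v_t²) = √((-39.22)² + 16.006²) = √1794.4 = 42.36 km/s.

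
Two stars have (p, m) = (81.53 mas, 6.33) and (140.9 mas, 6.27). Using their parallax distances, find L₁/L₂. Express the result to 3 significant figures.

L₁/L₂ = 2.83

d₁ = 1/p₁ = 1/0.08153″ = 12.265 pc; d₂ = 1/p₂ = 1/0.1409″ = 7.0972 pc.
M₁ = m₁ − 5 log₁₀ d₁ + 5 = 6.33 − 5.4433 + 5 = 5.8867.
M₂ = 6.27 − 4.2554 + 5 = 7.0146.
L₁/L₂ = 10^(0.4(M₂ − M₁)) = 10^(0.4 × 1.1279) = 10^0.45116 = 2.8259.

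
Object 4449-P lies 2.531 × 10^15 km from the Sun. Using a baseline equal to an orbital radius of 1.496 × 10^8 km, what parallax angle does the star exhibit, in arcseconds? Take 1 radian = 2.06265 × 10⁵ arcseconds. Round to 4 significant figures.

0.01219 arcsec

θ ≈ B/d = (1.496 × 10^8) / (2.531 × 10^15) = 5.9107 × 10^-8 rad.
In arcseconds: 5.9107 × 10^-8 × 206265 = 0.012192″.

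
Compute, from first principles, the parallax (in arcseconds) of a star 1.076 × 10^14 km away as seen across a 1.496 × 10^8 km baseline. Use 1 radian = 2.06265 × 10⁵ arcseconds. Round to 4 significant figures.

0.2868 arcsec

θ ≈ B/d = (1.496 × 10^8) / (1.076 × 10^14) = 1.3903 × 10^-6 rad.
In arcseconds: 1.3903 × 10^-6 × 206265 = 0.28677″.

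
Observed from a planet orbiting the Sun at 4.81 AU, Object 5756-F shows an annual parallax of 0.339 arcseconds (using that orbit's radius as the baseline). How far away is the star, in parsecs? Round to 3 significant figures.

14.2 pc

With baseline B (in AU) and parallax p (in arcsec), d = B/p parsecs.
d = 4.81 / 0.339 = 14.189 pc.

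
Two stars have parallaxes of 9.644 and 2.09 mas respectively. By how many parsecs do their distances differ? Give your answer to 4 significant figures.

374.8 pc

d_A = 1/0.009644″ = 103.69 pc; d_B = 1/0.002090″ = 478.47 pc.
|d_B − d_A| = |478.47 − 103.69| = 374.78 pc.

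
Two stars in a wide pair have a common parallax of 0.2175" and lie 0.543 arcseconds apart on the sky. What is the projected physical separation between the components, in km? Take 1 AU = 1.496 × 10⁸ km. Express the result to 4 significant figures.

3.735 × 10^8 km

d = 1/p = 1/0.2175″ = 4.5977 pc.
At distance d (pc), an angle of θ arcsec spans θ·d AU: s = 0.543 × 4.5977 = 2.4966 AU.
= 2.4966 × 1.496 × 10⁸ km = 3.7349 × 10^8 km.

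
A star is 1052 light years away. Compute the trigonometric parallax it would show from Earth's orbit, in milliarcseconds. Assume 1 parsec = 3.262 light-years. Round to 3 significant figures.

3.10 mas

d = 1052 ly ÷ 3.262 = 322.5 pc.
p = 1/d = 1/322.5 = 0.0031008 arcsec.
= 0.0031008 × 1000 = 3.1008 mas.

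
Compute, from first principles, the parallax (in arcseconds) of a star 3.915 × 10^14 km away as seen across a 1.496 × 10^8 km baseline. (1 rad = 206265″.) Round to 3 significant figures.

θ ≈ B/d = (1.496 × 10^8) / (3.915 × 10^14) = 3.8212 × 10^-7 rad.
In arcseconds: 3.8212 × 10^-7 × 206265 = 0.078818″.

0.0788 arcsec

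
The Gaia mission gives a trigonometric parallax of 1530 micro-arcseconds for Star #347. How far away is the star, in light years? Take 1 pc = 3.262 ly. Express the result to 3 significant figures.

2130 light years

p = 1530 micro-arcseconds = 0.001530 arcsec.
d = 1/p = 1/0.001530 = 653.59 pc.
In light-years: 653.59 × 3.262 = 2132 ly.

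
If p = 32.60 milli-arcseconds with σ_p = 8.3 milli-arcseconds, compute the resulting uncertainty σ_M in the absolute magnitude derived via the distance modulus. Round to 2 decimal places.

σ_M = 0.55 mag

M = m − 5 log₁₀ d + 5 = m + 5 log₁₀ p + 5, so ∂M/∂p = 5/(p ln 10).
σ_M = (5/ln 10) · (σ_p/p) = 2.1715 × 8.3/32.60 = 2.1715 × 0.2546 = 0.55286.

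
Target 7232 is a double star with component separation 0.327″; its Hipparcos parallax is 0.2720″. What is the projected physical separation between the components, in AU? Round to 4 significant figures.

d = 1/p = 1/0.2720″ = 3.6765 pc.
At distance d (pc), an angle of θ arcsec spans θ·d AU: s = 0.327 × 3.6765 = 1.2022 AU.

1.202 AU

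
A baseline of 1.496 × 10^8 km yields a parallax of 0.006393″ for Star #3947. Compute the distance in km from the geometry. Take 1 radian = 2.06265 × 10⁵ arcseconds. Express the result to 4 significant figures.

θ = 0.006393″ = 0.006393/206265 = 3.0994 × 10^-8 rad.
d = B/θ = (1.496 × 10^8) / (3.0994 × 10^-8) = 4.8267 × 10^15 km.

4.827 × 10^15 km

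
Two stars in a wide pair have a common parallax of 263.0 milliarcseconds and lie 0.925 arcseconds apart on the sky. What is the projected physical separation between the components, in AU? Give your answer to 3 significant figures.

d = 1/p = 1/0.2630″ = 3.8023 pc.
At distance d (pc), an angle of θ arcsec spans θ·d AU: s = 0.925 × 3.8023 = 3.5171 AU.

3.52 AU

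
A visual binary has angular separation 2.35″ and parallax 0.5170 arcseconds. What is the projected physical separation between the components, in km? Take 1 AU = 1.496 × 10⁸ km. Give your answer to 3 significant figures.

6.80 × 10^8 km

d = 1/p = 1/0.5170″ = 1.9342 pc.
At distance d (pc), an angle of θ arcsec spans θ·d AU: s = 2.35 × 1.9342 = 4.5454 AU.
= 4.5454 × 1.496 × 10⁸ km = 6.7999 × 10^8 km.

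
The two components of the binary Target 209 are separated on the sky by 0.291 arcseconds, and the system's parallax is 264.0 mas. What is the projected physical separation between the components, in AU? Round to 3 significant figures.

d = 1/p = 1/0.2640″ = 3.7879 pc.
At distance d (pc), an angle of θ arcsec spans θ·d AU: s = 0.291 × 3.7879 = 1.1023 AU.

1.10 AU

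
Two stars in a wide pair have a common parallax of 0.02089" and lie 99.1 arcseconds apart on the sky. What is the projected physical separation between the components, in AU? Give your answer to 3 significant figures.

d = 1/p = 1/0.02089″ = 47.87 pc.
At distance d (pc), an angle of θ arcsec spans θ·d AU: s = 99.1 × 47.87 = 4743.9 AU.

4740 AU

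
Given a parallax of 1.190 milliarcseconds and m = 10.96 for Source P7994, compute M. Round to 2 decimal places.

M = 1.34

d = 1/p = 1/0.001190″ = 840.34 pc.
m − M = 5 log₁₀(840.34) − 5 = 14.6223 − 5 = 9.6223.
M = m − (m − M) = 10.96 − 9.6223 = 1.34.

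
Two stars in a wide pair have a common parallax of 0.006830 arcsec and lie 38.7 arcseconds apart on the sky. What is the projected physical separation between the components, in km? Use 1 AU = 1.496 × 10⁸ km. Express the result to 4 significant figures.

d = 1/p = 1/0.006830″ = 146.41 pc.
At distance d (pc), an angle of θ arcsec spans θ·d AU: s = 38.7 × 146.41 = 5666.1 AU.
= 5666.1 × 1.496 × 10⁸ km = 8.4765 × 10^11 km.

8.477 × 10^11 km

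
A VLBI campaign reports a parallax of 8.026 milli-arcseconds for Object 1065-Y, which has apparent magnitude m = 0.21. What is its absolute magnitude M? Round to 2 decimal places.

d = 1/p = 1/0.008026″ = 124.6 pc.
m − M = 5 log₁₀(124.6) − 5 = 10.4776 − 5 = 5.4776.
M = m − (m − M) = 0.21 − 5.4776 = -5.27.

M = -5.27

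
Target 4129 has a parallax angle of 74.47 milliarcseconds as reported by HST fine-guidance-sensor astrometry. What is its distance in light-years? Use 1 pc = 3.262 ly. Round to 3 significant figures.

43.8 light years

p = 74.47 milliarcseconds = 0.07447 arcsec.
d = 1/p = 1/0.07447 = 13.428 pc.
In light-years: 13.428 × 3.262 = 43.802 ly.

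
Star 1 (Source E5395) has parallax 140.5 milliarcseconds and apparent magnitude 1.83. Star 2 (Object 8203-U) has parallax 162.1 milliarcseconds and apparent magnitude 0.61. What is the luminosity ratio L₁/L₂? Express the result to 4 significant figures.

d₁ = 1/p₁ = 1/0.1405″ = 7.1174 pc; d₂ = 1/p₂ = 1/0.1621″ = 6.169 pc.
M₁ = m₁ − 5 log₁₀ d₁ + 5 = 1.83 − 4.2616 + 5 = 2.5684.
M₂ = 0.61 − 3.9511 + 5 = 1.6589.
L₁/L₂ = 10^(0.4(M₂ − M₁)) = 10^(0.4 × (-0.9095)) = 10^(-0.36380) = 0.43271.

L₁/L₂ = 0.4327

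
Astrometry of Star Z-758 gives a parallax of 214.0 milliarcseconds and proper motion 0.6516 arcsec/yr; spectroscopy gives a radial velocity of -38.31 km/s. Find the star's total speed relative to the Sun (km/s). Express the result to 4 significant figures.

d = 1/p = 1/0.2140″ = 4.6729 pc.
v_t = 4.740 μ d = 4.740 × 0.6516 × 4.6729 = 14.433 km/s.
v = √(v_r² + v_t²) = √((-38.31)² + 14.433²) = √1675.97 = 40.939 km/s.

40.94 km/s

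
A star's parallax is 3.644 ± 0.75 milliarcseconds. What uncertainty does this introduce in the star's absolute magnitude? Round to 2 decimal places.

σ_M = 0.45 mag

M = m − 5 log₁₀ d + 5 = m + 5 log₁₀ p + 5, so ∂M/∂p = 5/(p ln 10).
σ_M = (5/ln 10) · (σ_p/p) = 2.1715 × 0.75/3.644 = 2.1715 × 0.20582 = 0.44694.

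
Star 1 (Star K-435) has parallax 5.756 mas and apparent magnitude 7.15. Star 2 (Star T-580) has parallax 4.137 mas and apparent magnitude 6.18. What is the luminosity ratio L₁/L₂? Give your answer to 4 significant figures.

L₁/L₂ = 0.2114

d₁ = 1/p₁ = 1/0.005756″ = 173.73 pc; d₂ = 1/p₂ = 1/0.004137″ = 241.72 pc.
M₁ = m₁ − 5 log₁₀ d₁ + 5 = 7.15 − 11.1994 + 5 = 0.9506.
M₂ = 6.18 − 11.9166 + 5 = -0.7366.
L₁/L₂ = 10^(0.4(M₂ − M₁)) = 10^(0.4 × (-1.6872)) = 10^(-0.67488) = 0.21141.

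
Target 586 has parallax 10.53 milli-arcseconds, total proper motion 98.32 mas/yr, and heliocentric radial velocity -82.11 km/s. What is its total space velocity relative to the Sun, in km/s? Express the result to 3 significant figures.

d = 1/p = 1/0.01053″ = 94.967 pc.
μ = 98.32 mas/yr = 0.09832 ″/yr.
v_t = 4.740 μ d = 4.740 × 0.09832 × 94.967 = 44.258 km/s.
v = √(v_r² + v_t²) = √((-82.11)² + 44.258²) = √8700.82 = 93.278 km/s.

93.3 km/s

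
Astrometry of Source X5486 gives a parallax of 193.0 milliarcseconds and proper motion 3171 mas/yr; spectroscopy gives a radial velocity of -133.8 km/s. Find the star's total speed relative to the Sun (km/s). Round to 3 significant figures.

155 km/s

d = 1/p = 1/0.1930″ = 5.1813 pc.
μ = 3171 mas/yr = 3.171 ″/yr.
v_t = 4.740 μ d = 4.740 × 3.171 × 5.1813 = 77.878 km/s.
v = √(v_r² + v_t²) = √((-133.8)² + 77.878²) = √23967.4 = 154.81 km/s.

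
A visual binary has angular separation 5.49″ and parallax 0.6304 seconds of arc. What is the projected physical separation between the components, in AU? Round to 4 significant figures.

8.709 AU

d = 1/p = 1/0.6304″ = 1.5863 pc.
At distance d (pc), an angle of θ arcsec spans θ·d AU: s = 5.49 × 1.5863 = 8.7088 AU.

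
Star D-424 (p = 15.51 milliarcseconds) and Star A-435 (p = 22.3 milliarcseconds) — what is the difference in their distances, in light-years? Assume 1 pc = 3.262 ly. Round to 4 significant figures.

d_A = 1/0.01551″ = 64.475 pc; d_B = 1/0.02230″ = 44.843 pc.
|d_B − d_A| = |44.843 − 64.475| = 19.632 pc = 19.632 × 3.262 ly = 64.04 ly.

64.04 ly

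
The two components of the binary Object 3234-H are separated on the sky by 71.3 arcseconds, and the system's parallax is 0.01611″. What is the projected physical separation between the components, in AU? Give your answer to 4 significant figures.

d = 1/p = 1/0.01611″ = 62.073 pc.
At distance d (pc), an angle of θ arcsec spans θ·d AU: s = 71.3 × 62.073 = 4425.8 AU.

4426 AU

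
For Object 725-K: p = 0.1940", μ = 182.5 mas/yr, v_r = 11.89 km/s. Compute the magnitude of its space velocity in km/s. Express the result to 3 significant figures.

d = 1/p = 1/0.1940″ = 5.1546 pc.
μ = 182.5 mas/yr = 0.1825 ″/yr.
v_t = 4.740 μ d = 4.740 × 0.1825 × 5.1546 = 4.459 km/s.
v = √(v_r² + v_t²) = √(11.89² + 4.459²) = √161.255 = 12.699 km/s.

12.7 km/s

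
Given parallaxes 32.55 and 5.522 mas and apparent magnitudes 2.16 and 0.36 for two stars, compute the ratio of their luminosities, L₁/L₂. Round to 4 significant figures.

d₁ = 1/p₁ = 1/0.03255″ = 30.722 pc; d₂ = 1/p₂ = 1/0.005522″ = 181.09 pc.
M₁ = m₁ − 5 log₁₀ d₁ + 5 = 2.16 − 7.4372 + 5 = -0.2772.
M₂ = 0.36 − 11.2895 + 5 = -5.9295.
L₁/L₂ = 10^(0.4(M₂ − M₁)) = 10^(0.4 × (-5.6523)) = 10^(-2.26092) = 0.0054838.

L₁/L₂ = 0.005484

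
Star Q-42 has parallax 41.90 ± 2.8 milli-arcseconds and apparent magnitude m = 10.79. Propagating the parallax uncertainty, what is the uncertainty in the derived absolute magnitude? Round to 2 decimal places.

σ_M = 0.15 mag

M = m − 5 log₁₀ d + 5 = m + 5 log₁₀ p + 5, so ∂M/∂p = 5/(p ln 10).
σ_M = (5/ln 10) · (σ_p/p) = 2.1715 × 2.8/41.90 = 2.1715 × 0.066826 = 0.14511.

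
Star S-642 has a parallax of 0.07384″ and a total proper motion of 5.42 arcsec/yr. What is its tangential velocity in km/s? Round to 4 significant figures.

347.9 km/s

d = 1/p = 1/0.07384″ = 13.543 pc.
v_t = 4.74 × μ × d = 4.74 × 5.42 × 13.543 = 347.93 km/s.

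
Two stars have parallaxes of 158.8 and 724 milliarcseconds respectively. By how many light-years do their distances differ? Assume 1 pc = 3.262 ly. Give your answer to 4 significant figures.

d_A = 1/0.1588″ = 6.2972 pc; d_B = 1/0.7240″ = 1.3812 pc.
|d_B − d_A| = |1.3812 − 6.2972| = 4.916 pc = 4.916 × 3.262 ly = 16.036 ly.

16.04 ly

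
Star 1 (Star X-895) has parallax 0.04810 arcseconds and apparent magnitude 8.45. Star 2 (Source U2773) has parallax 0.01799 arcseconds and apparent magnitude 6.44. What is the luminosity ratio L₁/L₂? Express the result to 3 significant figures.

d₁ = 1/p₁ = 1/0.04810″ = 20.79 pc; d₂ = 1/p₂ = 1/0.01799″ = 55.586 pc.
M₁ = m₁ − 5 log₁₀ d₁ + 5 = 8.45 − 6.5893 + 5 = 6.8607.
M₂ = 6.44 − 8.7248 + 5 = 2.7152.
L₁/L₂ = 10^(0.4(M₂ − M₁)) = 10^(0.4 × (-4.1455)) = 10^(-1.65820) = 0.021968.

L₁/L₂ = 0.0220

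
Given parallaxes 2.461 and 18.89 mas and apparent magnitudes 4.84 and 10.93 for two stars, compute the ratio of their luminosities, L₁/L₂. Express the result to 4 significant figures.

d₁ = 1/p₁ = 1/0.002461″ = 406.34 pc; d₂ = 1/p₂ = 1/0.01889″ = 52.938 pc.
M₁ = m₁ − 5 log₁₀ d₁ + 5 = 4.84 − 13.0444 + 5 = -3.2044.
M₂ = 10.93 − 8.6188 + 5 = 7.3112.
L₁/L₂ = 10^(0.4(M₂ − M₁)) = 10^(0.4 × 10.5156) = 10^4.20624 = 16078.

L₁/L₂ = 16080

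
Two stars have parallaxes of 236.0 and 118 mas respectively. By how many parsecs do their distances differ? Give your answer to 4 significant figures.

4.237 pc

d_A = 1/0.2360″ = 4.2373 pc; d_B = 1/0.1180″ = 8.4746 pc.
|d_B − d_A| = |8.4746 − 4.2373| = 4.2373 pc.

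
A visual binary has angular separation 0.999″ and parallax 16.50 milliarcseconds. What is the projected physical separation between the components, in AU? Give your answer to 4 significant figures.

60.55 AU

d = 1/p = 1/0.01650″ = 60.606 pc.
At distance d (pc), an angle of θ arcsec spans θ·d AU: s = 0.999 × 60.606 = 60.545 AU.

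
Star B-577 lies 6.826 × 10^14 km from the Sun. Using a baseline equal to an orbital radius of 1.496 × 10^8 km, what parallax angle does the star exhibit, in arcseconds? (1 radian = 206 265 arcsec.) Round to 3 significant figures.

0.0452 arcsec

θ ≈ B/d = (1.496 × 10^8) / (6.826 × 10^14) = 2.1916 × 10^-7 rad.
In arcseconds: 2.1916 × 10^-7 × 206265 = 0.045205″.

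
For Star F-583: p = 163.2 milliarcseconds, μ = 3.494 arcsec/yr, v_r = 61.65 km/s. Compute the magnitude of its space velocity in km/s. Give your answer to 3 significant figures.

d = 1/p = 1/0.1632″ = 6.1275 pc.
v_t = 4.740 μ d = 4.740 × 3.494 × 6.1275 = 101.48 km/s.
v = √(v_r² + v_t²) = √(61.65² + 101.48²) = √14098.9 = 118.74 km/s.

119 km/s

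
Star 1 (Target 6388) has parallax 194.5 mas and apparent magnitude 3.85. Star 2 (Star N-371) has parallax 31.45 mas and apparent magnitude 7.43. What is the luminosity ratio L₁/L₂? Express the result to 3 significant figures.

L₁/L₂ = 0.707

d₁ = 1/p₁ = 1/0.1945″ = 5.1414 pc; d₂ = 1/p₂ = 1/0.03145″ = 31.797 pc.
M₁ = m₁ − 5 log₁₀ d₁ + 5 = 3.85 − 3.5554 + 5 = 5.2946.
M₂ = 7.43 − 7.5119 + 5 = 4.9181.
L₁/L₂ = 10^(0.4(M₂ − M₁)) = 10^(0.4 × (-0.3765)) = 10^(-0.15060) = 0.70697.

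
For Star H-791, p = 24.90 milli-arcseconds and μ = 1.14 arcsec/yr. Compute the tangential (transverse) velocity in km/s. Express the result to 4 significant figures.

d = 1/p = 1/0.02490″ = 40.161 pc.
v_t = 4.74 × μ × d = 4.74 × 1.14 × 40.161 = 217.01 km/s.

217.0 km/s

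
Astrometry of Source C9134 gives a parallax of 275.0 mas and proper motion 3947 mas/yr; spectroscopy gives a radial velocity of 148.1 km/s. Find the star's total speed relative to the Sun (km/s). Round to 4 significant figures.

d = 1/p = 1/0.2750″ = 3.6364 pc.
μ = 3947 mas/yr = 3.947 ″/yr.
v_t = 4.740 μ d = 4.740 × 3.947 × 3.6364 = 68.033 km/s.
v = √(v_r² + v_t²) = √(148.1² + 68.033²) = √26562.1 = 162.98 km/s.

163.0 km/s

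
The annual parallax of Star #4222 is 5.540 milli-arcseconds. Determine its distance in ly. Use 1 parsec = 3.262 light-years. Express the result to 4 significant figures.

p = 5.540 milli-arcseconds = 0.005540 arcsec.
d = 1/p = 1/0.005540 = 180.51 pc.
In light-years: 180.51 × 3.262 = 588.82 ly.

588.8 ly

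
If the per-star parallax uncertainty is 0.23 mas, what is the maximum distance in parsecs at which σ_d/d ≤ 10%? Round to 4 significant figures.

σ_d/d = σ_p/p, so the condition is σ_p/p ≤ 0.10, i.e. p ≥ σ_p/0.10.
p_min = 0.23/0.10 = 2.3 mas = 0.0023 arcsec.
d_max = 1/p_min = 1/0.0023 = 434.78 pc.

434.8 pc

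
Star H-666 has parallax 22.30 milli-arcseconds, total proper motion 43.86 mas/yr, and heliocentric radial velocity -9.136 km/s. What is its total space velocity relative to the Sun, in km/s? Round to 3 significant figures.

13.1 km/s

d = 1/p = 1/0.02230″ = 44.843 pc.
μ = 43.86 mas/yr = 0.04386 ″/yr.
v_t = 4.740 μ d = 4.740 × 0.04386 × 44.843 = 9.3227 km/s.
v = √(v_r² + v_t²) = √((-9.136)² + 9.3227²) = √170.379 = 13.053 km/s.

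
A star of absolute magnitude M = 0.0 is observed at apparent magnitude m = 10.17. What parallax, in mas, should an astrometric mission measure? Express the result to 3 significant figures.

m − M = 10.17 − 0.0 = 10.17.
d = 10^((m−M)/5 + 1) = 10^3.034 = 1081.4 pc.
p = 1/d = 1/1081.4 = 0.00092473 arcsec = 0.92473 mas.

0.925 mas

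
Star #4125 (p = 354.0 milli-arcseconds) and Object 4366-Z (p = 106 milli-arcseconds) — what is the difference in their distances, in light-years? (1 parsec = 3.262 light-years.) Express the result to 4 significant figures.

d_A = 1/0.3540″ = 2.8249 pc; d_B = 1/0.1060″ = 9.434 pc.
|d_B − d_A| = |9.434 − 2.8249| = 6.6091 pc = 6.6091 × 3.262 ly = 21.559 ly.

21.56 ly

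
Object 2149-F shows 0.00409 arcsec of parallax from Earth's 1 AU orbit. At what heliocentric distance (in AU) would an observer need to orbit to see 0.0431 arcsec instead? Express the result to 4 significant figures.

10.54 AU

Parallax scales linearly with baseline: p ∝ B, so B = p_target / p_Earth × 1 AU.
B = 0.0431 / 0.00409 = 10.538 AU.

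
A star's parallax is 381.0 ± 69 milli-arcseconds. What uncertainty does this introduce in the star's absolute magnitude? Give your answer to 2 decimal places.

σ_M = 0.39 mag

M = m − 5 log₁₀ d + 5 = m + 5 log₁₀ p + 5, so ∂M/∂p = 5/(p ln 10).
σ_M = (5/ln 10) · (σ_p/p) = 2.1715 × 69/381.0 = 2.1715 × 0.1811 = 0.39326.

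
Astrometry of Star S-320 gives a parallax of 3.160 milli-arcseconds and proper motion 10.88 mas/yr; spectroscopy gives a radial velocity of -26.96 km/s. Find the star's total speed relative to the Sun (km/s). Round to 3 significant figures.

31.5 km/s

d = 1/p = 1/0.003160″ = 316.46 pc.
μ = 10.88 mas/yr = 0.01088 ″/yr.
v_t = 4.740 μ d = 4.740 × 0.01088 × 316.46 = 16.32 km/s.
v = √(v_r² + v_t²) = √((-26.96)² + 16.32²) = √993.184 = 31.515 km/s.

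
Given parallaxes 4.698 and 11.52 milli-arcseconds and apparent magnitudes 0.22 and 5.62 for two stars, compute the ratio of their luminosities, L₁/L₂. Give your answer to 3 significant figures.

L₁/L₂ = 869

d₁ = 1/p₁ = 1/0.004698″ = 212.86 pc; d₂ = 1/p₂ = 1/0.01152″ = 86.806 pc.
M₁ = m₁ − 5 log₁₀ d₁ + 5 = 0.22 − 11.6405 + 5 = -6.4205.
M₂ = 5.62 − 9.6927 + 5 = 0.9273.
L₁/L₂ = 10^(0.4(M₂ − M₁)) = 10^(0.4 × 7.3478) = 10^2.93912 = 869.2.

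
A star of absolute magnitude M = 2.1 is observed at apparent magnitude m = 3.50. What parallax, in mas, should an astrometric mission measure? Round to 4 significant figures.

52.48 mas

m − M = 3.50 − 2.1 = 1.40.
d = 10^((m−M)/5 + 1) = 10^1.280 = 19.055 pc.
p = 1/d = 1/19.055 = 0.05248 arcsec = 52.48 mas.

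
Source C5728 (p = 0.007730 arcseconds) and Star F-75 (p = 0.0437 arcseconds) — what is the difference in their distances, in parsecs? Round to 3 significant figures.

106 pc

d_A = 1/0.007730″ = 129.37 pc; d_B = 1/0.04370″ = 22.883 pc.
|d_B − d_A| = |22.883 − 129.37| = 106.49 pc.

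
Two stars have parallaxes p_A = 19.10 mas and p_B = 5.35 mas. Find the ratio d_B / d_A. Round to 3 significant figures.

Since d = 1/p, d_B/d_A = p_A/p_B.
= 19.10 / 5.35 = 3.5701.

3.57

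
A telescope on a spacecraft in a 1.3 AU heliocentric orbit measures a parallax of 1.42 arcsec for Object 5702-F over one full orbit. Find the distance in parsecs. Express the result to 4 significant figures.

With baseline B (in AU) and parallax p (in arcsec), d = B/p parsecs.
d = 1.3 / 1.42 = 0.91549 pc.

0.9155 pc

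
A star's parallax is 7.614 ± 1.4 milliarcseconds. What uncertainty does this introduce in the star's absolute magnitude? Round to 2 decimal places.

M = m − 5 log₁₀ d + 5 = m + 5 log₁₀ p + 5, so ∂M/∂p = 5/(p ln 10).
σ_M = (5/ln 10) · (σ_p/p) = 2.1715 × 1.4/7.614 = 2.1715 × 0.18387 = 0.39927.

σ_M = 0.40 mag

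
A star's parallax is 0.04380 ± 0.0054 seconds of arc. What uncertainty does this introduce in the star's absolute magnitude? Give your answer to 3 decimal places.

σ_M = 0.268 mag

M = m − 5 log₁₀ d + 5 = m + 5 log₁₀ p + 5, so ∂M/∂p = 5/(p ln 10).
σ_M = (5/ln 10) · (σ_p/p) = 2.1715 × 0.0054/0.04380 = 2.1715 × 0.12329 = 0.26772.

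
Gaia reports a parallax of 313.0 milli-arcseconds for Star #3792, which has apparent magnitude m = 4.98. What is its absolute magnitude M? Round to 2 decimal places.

d = 1/p = 1/0.3130″ = 3.1949 pc.
m − M = 5 log₁₀(3.1949) − 5 = 2.5223 − 5 = -2.4777.
M = m − (m − M) = 4.98 − (-2.4777) = 7.46.

M = 7.46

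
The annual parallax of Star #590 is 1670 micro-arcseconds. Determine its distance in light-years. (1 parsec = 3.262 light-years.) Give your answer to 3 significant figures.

p = 1670 micro-arcseconds = 0.001670 arcsec.
d = 1/p = 1/0.001670 = 598.8 pc.
In light-years: 598.8 × 3.262 = 1953.3 ly.

1950 light years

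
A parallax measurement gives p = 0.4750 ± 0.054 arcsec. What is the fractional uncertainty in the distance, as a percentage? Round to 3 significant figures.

For d = 1/p, |σ_d/d| = |σ_p/p|.
σ_p/p = 0.054 / 0.4750 = 0.11368 = 11.368%.

11.4%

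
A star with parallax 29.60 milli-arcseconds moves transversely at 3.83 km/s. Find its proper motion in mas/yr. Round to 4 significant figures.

23.92 mas/yr

d = 1/p = 1/0.02960″ = 33.784 pc.
μ = v_t / (4.74 d) = 3.83 / (4.74 × 33.784) = 3.83 / 160.14 = 0.023917 ″/yr = 23.917 mas/yr.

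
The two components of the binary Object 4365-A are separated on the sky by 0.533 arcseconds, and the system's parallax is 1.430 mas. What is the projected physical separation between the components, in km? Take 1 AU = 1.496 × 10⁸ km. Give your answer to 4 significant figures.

5.576 × 10^10 km

d = 1/p = 1/0.001430″ = 699.3 pc.
At distance d (pc), an angle of θ arcsec spans θ·d AU: s = 0.533 × 699.3 = 372.73 AU.
= 372.73 × 1.496 × 10⁸ km = 5.5760 × 10^10 km.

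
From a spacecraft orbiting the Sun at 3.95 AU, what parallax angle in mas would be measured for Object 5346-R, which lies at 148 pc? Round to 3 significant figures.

26.7 mas

p (arcsec) = B (AU) / d (pc).
p = 3.95 / 148 = 0.026689 arcsec = 26.689 mas.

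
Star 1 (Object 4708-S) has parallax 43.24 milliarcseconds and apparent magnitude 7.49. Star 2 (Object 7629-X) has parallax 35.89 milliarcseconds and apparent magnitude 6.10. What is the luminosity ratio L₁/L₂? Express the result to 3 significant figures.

d₁ = 1/p₁ = 1/0.04324″ = 23.127 pc; d₂ = 1/p₂ = 1/0.03589″ = 27.863 pc.
M₁ = m₁ − 5 log₁₀ d₁ + 5 = 7.49 − 6.8206 + 5 = 5.6694.
M₂ = 6.10 − 7.2251 + 5 = 3.8749.
L₁/L₂ = 10^(0.4(M₂ − M₁)) = 10^(0.4 × (-1.7945)) = 10^(-0.71780) = 0.19151.

L₁/L₂ = 0.192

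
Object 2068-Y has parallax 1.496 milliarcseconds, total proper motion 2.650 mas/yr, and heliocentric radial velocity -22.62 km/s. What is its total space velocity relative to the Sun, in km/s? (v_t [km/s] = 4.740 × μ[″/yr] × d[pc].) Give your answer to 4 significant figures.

24.13 km/s

d = 1/p = 1/0.001496″ = 668.45 pc.
μ = 2.650 mas/yr = 0.002650 ″/yr.
v_t = 4.740 μ d = 4.740 × 0.002650 × 668.45 = 8.3964 km/s.
v = √(v_r² + v_t²) = √((-22.62)² + 8.3964²) = √582.164 = 24.128 km/s.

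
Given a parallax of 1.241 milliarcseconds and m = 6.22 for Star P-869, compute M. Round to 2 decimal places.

M = -3.31

d = 1/p = 1/0.001241″ = 805.8 pc.
m − M = 5 log₁₀(805.8) − 5 = 14.5311 − 5 = 9.5311.
M = m − (m − M) = 6.22 − 9.5311 = -3.31.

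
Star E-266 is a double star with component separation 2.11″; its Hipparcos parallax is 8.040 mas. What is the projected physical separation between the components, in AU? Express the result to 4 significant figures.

d = 1/p = 1/0.008040″ = 124.38 pc.
At distance d (pc), an angle of θ arcsec spans θ·d AU: s = 2.11 × 124.38 = 262.44 AU.

262.4 AU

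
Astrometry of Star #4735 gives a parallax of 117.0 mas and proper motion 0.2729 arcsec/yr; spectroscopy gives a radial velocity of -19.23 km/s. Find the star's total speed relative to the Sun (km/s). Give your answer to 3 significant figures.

22.2 km/s

d = 1/p = 1/0.1170″ = 8.547 pc.
v_t = 4.740 μ d = 4.740 × 0.2729 × 8.547 = 11.056 km/s.
v = √(v_r² + v_t²) = √((-19.23)² + 11.056²) = √492.028 = 22.182 km/s.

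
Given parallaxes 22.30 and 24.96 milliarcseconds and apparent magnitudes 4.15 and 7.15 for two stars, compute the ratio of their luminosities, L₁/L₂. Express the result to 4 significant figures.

L₁/L₂ = 19.86

d₁ = 1/p₁ = 1/0.02230″ = 44.843 pc; d₂ = 1/p₂ = 1/0.02496″ = 40.064 pc.
M₁ = m₁ − 5 log₁₀ d₁ + 5 = 4.15 − 8.2585 + 5 = 0.8915.
M₂ = 7.15 − 8.0138 + 5 = 4.1362.
L₁/L₂ = 10^(0.4(M₂ − M₁)) = 10^(0.4 × 3.2447) = 10^1.29788 = 19.855.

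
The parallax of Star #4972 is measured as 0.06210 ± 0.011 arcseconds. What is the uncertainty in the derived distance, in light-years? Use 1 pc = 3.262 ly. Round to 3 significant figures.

d = 1/p, so σ_d = σ_p / p².
σ_d = 0.0110 / (0.06210)² = 0.0110 / 0.0038564 = 2.8524 pc = 2.8524 × 3.262 ly = 9.3045 ly.

9.30 ly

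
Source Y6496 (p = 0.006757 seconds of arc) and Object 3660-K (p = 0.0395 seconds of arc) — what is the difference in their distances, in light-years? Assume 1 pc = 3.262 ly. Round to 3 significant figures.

400 ly

d_A = 1/0.006757″ = 147.99 pc; d_B = 1/0.03950″ = 25.316 pc.
|d_B − d_A| = |25.316 − 147.99| = 122.67 pc = 122.67 × 3.262 ly = 400.15 ly.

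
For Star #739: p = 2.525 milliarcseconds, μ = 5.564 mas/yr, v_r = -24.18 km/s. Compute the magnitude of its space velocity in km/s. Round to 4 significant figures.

26.34 km/s

d = 1/p = 1/0.002525″ = 396.04 pc.
μ = 5.564 mas/yr = 0.005564 ″/yr.
v_t = 4.740 μ d = 4.740 × 0.005564 × 396.04 = 10.445 km/s.
v = √(v_r² + v_t²) = √((-24.18)² + 10.445²) = √693.77 = 26.34 km/s.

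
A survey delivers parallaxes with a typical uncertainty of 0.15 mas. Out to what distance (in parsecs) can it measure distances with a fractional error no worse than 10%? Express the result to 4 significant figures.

666.7 pc

σ_d/d = σ_p/p, so the condition is σ_p/p ≤ 0.10, i.e. p ≥ σ_p/0.10.
p_min = 0.15/0.10 = 1.5 mas = 0.0015 arcsec.
d_max = 1/p_min = 1/0.0015 = 666.67 pc.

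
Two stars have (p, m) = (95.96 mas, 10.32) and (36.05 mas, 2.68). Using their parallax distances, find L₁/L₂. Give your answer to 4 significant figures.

L₁/L₂ = 0.0001241

d₁ = 1/p₁ = 1/0.09596″ = 10.421 pc; d₂ = 1/p₂ = 1/0.03605″ = 27.739 pc.
M₁ = m₁ − 5 log₁₀ d₁ + 5 = 10.32 − 5.0895 + 5 = 10.2305.
M₂ = 2.68 − 7.2155 + 5 = 0.4645.
L₁/L₂ = 10^(0.4(M₂ − M₁)) = 10^(0.4 × (-9.7660)) = 10^(-3.90640) = 0.00012405.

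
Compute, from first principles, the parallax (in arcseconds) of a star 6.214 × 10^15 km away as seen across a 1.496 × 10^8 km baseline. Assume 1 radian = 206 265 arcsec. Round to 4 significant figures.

θ ≈ B/d = (1.496 × 10^8) / (6.214 × 10^15) = 2.4075 × 10^-8 rad.
In arcseconds: 2.4075 × 10^-8 × 206265 = 0.0049658″.

0.004966 arcsec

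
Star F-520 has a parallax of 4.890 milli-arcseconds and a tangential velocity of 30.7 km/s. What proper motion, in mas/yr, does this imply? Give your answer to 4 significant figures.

31.67 mas/yr

d = 1/p = 1/0.004890″ = 204.5 pc.
μ = v_t / (4.74 d) = 30.7 / (4.74 × 204.5) = 30.7 / 969.33 = 0.031671 ″/yr = 31.671 mas/yr.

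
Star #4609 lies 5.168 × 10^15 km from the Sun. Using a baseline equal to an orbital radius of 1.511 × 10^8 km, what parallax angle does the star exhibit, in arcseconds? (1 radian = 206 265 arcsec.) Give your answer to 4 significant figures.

θ ≈ B/d = (1.511 × 10^8) / (5.168 × 10^15) = 2.9238 × 10^-8 rad.
In arcseconds: 2.9238 × 10^-8 × 206265 = 0.0060308″.

0.006031 arcsec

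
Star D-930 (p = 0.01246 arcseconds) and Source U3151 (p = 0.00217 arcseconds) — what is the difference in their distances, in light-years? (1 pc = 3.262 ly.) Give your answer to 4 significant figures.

d_A = 1/0.01246″ = 80.257 pc; d_B = 1/0.002170″ = 460.83 pc.
|d_B − d_A| = |460.83 − 80.257| = 380.57 pc = 380.57 × 3.262 ly = 1241.4 ly.

1241 ly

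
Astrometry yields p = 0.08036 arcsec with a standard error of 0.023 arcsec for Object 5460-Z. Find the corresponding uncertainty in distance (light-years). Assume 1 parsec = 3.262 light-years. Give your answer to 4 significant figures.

11.62 ly

d = 1/p, so σ_d = σ_p / p².
σ_d = 0.0230 / (0.08036)² = 0.0230 / 0.0064577 = 3.5616 pc = 3.5616 × 3.262 ly = 11.618 ly.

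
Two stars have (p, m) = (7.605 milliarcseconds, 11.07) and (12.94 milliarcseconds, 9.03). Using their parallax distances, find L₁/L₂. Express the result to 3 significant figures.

d₁ = 1/p₁ = 1/0.007605″ = 131.49 pc; d₂ = 1/p₂ = 1/0.01294″ = 77.28 pc.
M₁ = m₁ − 5 log₁₀ d₁ + 5 = 11.07 − 10.5945 + 5 = 5.4755.
M₂ = 9.03 − 9.4403 + 5 = 4.5897.
L₁/L₂ = 10^(0.4(M₂ − M₁)) = 10^(0.4 × (-0.8858)) = 10^(-0.35432) = 0.44226.

L₁/L₂ = 0.442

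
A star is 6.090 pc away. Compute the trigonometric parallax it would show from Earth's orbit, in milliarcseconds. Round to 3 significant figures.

164 mas

p = 1/d = 1/6.09 = 0.1642 arcsec.
= 0.1642 × 1000 = 164.2 mas.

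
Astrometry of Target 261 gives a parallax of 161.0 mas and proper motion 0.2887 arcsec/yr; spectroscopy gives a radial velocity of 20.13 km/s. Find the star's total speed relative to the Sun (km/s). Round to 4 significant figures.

d = 1/p = 1/0.1610″ = 6.2112 pc.
v_t = 4.740 μ d = 4.740 × 0.2887 × 6.2112 = 8.4996 km/s.
v = √(v_r² + v_t²) = √(20.13² + 8.4996²) = √477.46 = 21.851 km/s.

21.85 km/s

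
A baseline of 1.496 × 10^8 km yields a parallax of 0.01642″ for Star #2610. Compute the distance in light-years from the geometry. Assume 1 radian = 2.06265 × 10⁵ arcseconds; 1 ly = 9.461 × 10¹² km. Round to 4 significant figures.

198.6 ly

θ = 0.01642″ = 0.01642/206265 = 7.9606 × 10^-8 rad.
d = B/θ = (1.496 × 10^8) / (7.9606 × 10^-8) = 1.8793 × 10^15 km = (1.8793 × 10^15) / (9.461 × 10^12) ly = 198.64 ly.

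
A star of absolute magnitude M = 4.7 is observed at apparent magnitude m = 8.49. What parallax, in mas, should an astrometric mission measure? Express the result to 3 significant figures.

m − M = 8.49 − 4.7 = 3.79.
d = 10^((m−M)/5 + 1) = 10^1.758 = 57.28 pc.
p = 1/d = 1/57.28 = 0.017458 arcsec = 17.458 mas.

17.5 mas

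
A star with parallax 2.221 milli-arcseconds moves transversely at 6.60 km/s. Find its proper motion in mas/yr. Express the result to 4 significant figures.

d = 1/p = 1/0.002221″ = 450.25 pc.
μ = v_t / (4.74 d) = 6.60 / (4.74 × 450.25) = 6.60 / 2134.2 = 0.0030925 ″/yr = 3.0925 mas/yr.

3.093 mas/yr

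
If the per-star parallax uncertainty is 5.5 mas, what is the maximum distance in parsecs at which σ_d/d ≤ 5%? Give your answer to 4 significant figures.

9.091 pc

σ_d/d = σ_p/p, so the condition is σ_p/p ≤ 0.05, i.e. p ≥ σ_p/0.05.
p_min = 5.5/0.05 = 110 mas = 0.11 arcsec.
d_max = 1/p_min = 1/0.11 = 9.0909 pc.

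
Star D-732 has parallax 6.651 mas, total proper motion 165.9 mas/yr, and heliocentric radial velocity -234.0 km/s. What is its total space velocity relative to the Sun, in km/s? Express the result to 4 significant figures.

262.2 km/s

d = 1/p = 1/0.006651″ = 150.35 pc.
μ = 165.9 mas/yr = 0.1659 ″/yr.
v_t = 4.740 μ d = 4.740 × 0.1659 × 150.35 = 118.23 km/s.
v = √(v_r² + v_t²) = √((-234.0)² + 118.23²) = √68734.3 = 262.17 km/s.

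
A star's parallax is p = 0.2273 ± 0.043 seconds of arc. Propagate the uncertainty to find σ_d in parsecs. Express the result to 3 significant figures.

0.832 pc

d = 1/p, so σ_d = σ_p / p².
σ_d = 0.0430 / (0.2273)² = 0.0430 / 0.051665 = 0.83228 pc.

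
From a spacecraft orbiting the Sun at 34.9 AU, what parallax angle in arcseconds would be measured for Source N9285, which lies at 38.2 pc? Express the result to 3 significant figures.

0.914 arcsec

p (arcsec) = B (AU) / d (pc).
p = 34.9 / 38.2 = 0.91361 arcsec.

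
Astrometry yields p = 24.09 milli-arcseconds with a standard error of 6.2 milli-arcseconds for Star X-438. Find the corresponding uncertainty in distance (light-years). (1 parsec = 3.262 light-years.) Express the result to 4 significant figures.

34.85 ly

d = 1/p, so σ_d = σ_p / p².
σ_d = 0.00620 / (0.02409)² = 0.00620 / 0.00058033 = 10.684 pc = 10.684 × 3.262 ly = 34.851 ly.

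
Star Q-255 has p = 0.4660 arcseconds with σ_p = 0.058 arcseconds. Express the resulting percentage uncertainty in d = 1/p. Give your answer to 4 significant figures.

12.45%

For d = 1/p, |σ_d/d| = |σ_p/p|.
σ_p/p = 0.058 / 0.4660 = 0.12446 = 12.446%.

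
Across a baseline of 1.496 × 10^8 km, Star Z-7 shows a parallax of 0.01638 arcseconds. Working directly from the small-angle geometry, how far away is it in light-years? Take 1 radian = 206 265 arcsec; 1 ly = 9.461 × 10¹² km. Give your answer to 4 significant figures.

199.1 ly

θ = 0.01638″ = 0.01638/206265 = 7.9412 × 10^-8 rad.
d = B/θ = (1.496 × 10^8) / (7.9412 × 10^-8) = 1.8838 × 10^15 km = (1.8838 × 10^15) / (9.461 × 10^12) ly = 199.11 ly.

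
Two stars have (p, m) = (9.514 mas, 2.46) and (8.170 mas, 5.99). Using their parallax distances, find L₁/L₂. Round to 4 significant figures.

L₁/L₂ = 19.04

d₁ = 1/p₁ = 1/0.009514″ = 105.11 pc; d₂ = 1/p₂ = 1/0.008170″ = 122.4 pc.
M₁ = m₁ − 5 log₁₀ d₁ + 5 = 2.46 − 10.1082 + 5 = -2.6482.
M₂ = 5.99 − 10.4389 + 5 = 0.5511.
L₁/L₂ = 10^(0.4(M₂ − M₁)) = 10^(0.4 × 3.1993) = 10^1.27972 = 19.042.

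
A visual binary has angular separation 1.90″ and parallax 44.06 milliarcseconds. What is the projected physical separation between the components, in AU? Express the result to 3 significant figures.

43.1 AU

d = 1/p = 1/0.04406″ = 22.696 pc.
At distance d (pc), an angle of θ arcsec spans θ·d AU: s = 1.90 × 22.696 = 43.122 AU.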